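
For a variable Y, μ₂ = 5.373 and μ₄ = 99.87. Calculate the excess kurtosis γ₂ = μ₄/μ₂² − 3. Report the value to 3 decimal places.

μ₂² = 5.373² = 28.86913
μ₄/μ₂² = 99.87 / 28.86913 = 3.45940
γ₂ = 3.45940 − 3 ≈ 0.459

0.459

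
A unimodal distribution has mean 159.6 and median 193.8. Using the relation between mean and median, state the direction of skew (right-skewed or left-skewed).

left-skewed

mean − median = 159.6 − 193.8 = -34.2
mean < median ⇒ the longer tail is on the left ⇒ left-skewed (negatively skewed).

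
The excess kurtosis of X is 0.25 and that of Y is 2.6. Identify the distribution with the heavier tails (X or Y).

Higher excess kurtosis ⇒ heavier tails relative to the normal distribution.
0.25 vs 2.6: the larger is 2.6, so Y has heavier tails.

Y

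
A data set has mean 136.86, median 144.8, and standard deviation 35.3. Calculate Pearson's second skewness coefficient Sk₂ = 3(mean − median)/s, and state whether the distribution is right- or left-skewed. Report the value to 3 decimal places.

Sk₂ = 3(136.86 − 144.8) / 35.3 = 3 × -7.9400 / 35.3
    = -23.8200 / 35.3 ≈ -0.675
Sk₂ < 0 ⇒ mean < median ⇒ left-skewed (negative skew).

-0.675, left-skewed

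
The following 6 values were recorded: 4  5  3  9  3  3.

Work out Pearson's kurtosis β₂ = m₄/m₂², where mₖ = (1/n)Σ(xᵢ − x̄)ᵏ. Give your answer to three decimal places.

3.375

x̄ = 4.5000
Σ(xᵢ − x̄)² = 27.5000 ⇒ m₂ = 4.58333
Σ(xᵢ − x̄)⁴ = 425.3750 ⇒ m₄ = 70.89583
m₂² = 21.00694
β₂ = m₄/m₂² = 70.89583 / 21.00694 ≈ 3.375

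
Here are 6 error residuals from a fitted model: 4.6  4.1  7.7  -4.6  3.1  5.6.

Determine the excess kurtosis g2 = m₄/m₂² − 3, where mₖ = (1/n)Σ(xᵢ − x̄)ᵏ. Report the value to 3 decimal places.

x̄ = 3.4167
Σ(xᵢ − x̄)² = 89.3483 ⇒ m₂ = 14.89139
Σ(xᵢ − x̄)⁴ = 4491.7631 ⇒ m₄ = 748.62719
m₂² = 221.75346
g2 = m₄/m₂² − 3 = 3.37594 − 3 ≈ 0.376

0.376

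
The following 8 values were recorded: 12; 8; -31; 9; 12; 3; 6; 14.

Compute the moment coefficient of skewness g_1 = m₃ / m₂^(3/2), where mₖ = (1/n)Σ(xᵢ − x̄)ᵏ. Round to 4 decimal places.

x̄ = (12 + 8 - 31 + 9 + 12 + 3 + 6 + 14) / 8 = 4.1250
deviations (xᵢ − x̄): 7.8750, 3.8750, -35.1250, 4.8750, 7.8750, -1.1250, 1.8750, 9.8750
Σ(xᵢ − x̄)² = 1498.8750 ⇒ m₂ = 1498.8750/8 = 187.35938
Σ(xᵢ − x̄)³ = -41217.0938 ⇒ m₃ = -41217.0938/8 = -5152.13672
m₂^(3/2) = 187.35938^(1.5) = 2564.56165
g_1 = m₃ / m₂^(3/2) = -5152.13672 / 2564.56165 ≈ -2.0090

-2.0090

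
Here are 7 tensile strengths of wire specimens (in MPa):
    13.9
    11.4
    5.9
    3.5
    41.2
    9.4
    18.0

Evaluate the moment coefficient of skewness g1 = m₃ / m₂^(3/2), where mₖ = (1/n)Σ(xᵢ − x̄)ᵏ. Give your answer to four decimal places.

x̄ = (13.9 + 11.4 + 5.9 + 3.5 + 41.2 + 9.4 + 18.0) / 7 = 14.7571
deviations (xᵢ − x̄): -0.8571, -3.3571, -8.8571, -11.2571, 26.4429, -5.3571, 3.2429
Σ(xᵢ − x̄)² = 955.6171 ⇒ m₂ = 955.6171/7 = 136.51673
Σ(xᵢ − x̄)³ = 16210.0146 ⇒ m₃ = 16210.0146/7 = 2315.71637
m₂^(3/2) = 136.51673^(1.5) = 1595.06666
g1 = m₃ / m₂^(3/2) = 2315.71637 / 1595.06666 ≈ 1.4518

1.4518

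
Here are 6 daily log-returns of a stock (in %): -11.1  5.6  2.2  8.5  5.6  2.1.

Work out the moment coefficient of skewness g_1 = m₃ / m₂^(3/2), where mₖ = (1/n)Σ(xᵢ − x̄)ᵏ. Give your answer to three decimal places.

x̄ = (-11.1 + 5.6 + 2.2 + 8.5 + 5.6 + 2.1) / 6 = 2.1500
deviations (xᵢ − x̄): -13.2500, 3.4500, 0.0500, 6.3500, 3.4500, -0.0500
Σ(xᵢ − x̄)² = 239.6950 ⇒ m₂ = 239.6950/6 = 39.94917
Σ(xᵢ − x̄)³ = -1988.0280 ⇒ m₃ = -1988.0280/6 = -331.33800
m₂^(3/2) = 39.94917^(1.5) = 252.50012
g_1 = m₃ / m₂^(3/2) = -331.33800 / 252.50012 ≈ -1.312

-1.312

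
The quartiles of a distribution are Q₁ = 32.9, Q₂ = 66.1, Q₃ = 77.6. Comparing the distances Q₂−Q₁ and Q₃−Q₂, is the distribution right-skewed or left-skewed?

Q₂ − Q₁ = 33.2;  Q₃ − Q₂ = 11.5
Q₂ − Q₁ > Q₃ − Q₂ ⇒ the lower half is more spread out ⇒ left-skewed.

left-skewed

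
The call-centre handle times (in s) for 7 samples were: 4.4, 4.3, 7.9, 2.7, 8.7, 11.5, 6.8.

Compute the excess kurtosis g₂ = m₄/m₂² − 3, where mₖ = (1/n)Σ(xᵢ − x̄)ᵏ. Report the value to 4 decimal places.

-1.0018

x̄ = 6.6143
Σ(xᵢ − x̄)² = 55.4886 ⇒ m₂ = 7.92694
Σ(xᵢ − x̄)⁴ = 878.9230 ⇒ m₄ = 125.56043
m₂² = 62.83636
g₂ = m₄/m₂² − 3 = 1.99821 − 3 ≈ -1.0018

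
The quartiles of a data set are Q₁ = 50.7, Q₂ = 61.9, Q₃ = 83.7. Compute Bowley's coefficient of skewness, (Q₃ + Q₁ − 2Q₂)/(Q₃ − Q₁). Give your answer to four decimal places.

numerator: Q₃ + Q₁ − 2Q₂ = 83.7 + 50.7 − 2×61.9 = 10.6000
denominator: Q₃ − Q₁ = 83.7 − 50.7 = 33.0000
Bowley skewness = 10.6000 / 33.0000 ≈ 0.3212

0.3212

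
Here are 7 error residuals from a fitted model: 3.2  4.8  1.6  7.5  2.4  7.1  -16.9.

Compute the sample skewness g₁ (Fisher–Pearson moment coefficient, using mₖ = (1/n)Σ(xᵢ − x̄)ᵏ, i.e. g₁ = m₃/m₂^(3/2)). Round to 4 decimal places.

x̄ = (3.2 + 4.8 + 1.6 + 7.5 + 2.4 + 7.1 - 16.9) / 7 = 1.3857
deviations (xᵢ − x̄): 1.8143, 3.4143, 0.2143, 6.1143, 1.0143, 5.7143, -18.2857
Σ(xᵢ − x̄)² = 420.4286 ⇒ m₂ = 420.4286/7 = 60.06122
Σ(xᵢ − x̄)³ = -5652.1506 ⇒ m₃ = -5652.1506/7 = -807.45009
m₂^(3/2) = 60.06122^(1.5) = 465.46955
g₁ = m₃ / m₂^(3/2) = -807.45009 / 465.46955 ≈ -1.7347

-1.7347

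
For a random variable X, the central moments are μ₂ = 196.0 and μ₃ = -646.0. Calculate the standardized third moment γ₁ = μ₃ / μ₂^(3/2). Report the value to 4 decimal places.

σ = √μ₂ = √196.0 = 14.00000
σ³ = μ₂^(3/2) = 2744.00000
γ₁ = μ₃/σ³ = -646.0 / 2744.00000 ≈ -0.2354

-0.2354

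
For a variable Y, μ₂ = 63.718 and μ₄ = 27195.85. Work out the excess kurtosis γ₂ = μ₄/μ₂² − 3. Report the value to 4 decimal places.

3.6985

μ₂² = 63.718² = 4059.98352
μ₄/μ₂² = 27195.85 / 4059.98352 = 6.69851
γ₂ = 6.69851 − 3 ≈ 3.6985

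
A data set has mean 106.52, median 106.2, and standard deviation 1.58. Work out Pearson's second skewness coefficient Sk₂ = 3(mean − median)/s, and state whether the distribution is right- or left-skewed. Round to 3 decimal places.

Sk₂ = 3(106.52 − 106.2) / 1.58 = 3 × 0.3200 / 1.58
    = 0.9600 / 1.58 ≈ 0.608
Sk₂ > 0 ⇒ mean > median ⇒ right-skewed (positive skew).

0.608, right-skewed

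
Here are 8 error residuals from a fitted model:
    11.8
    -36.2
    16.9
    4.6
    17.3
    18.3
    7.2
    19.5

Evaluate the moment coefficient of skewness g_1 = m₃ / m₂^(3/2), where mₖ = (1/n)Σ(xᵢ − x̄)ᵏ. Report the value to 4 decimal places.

x̄ = (11.8 - 36.2 + 16.9 + 4.6 + 17.3 + 18.3 + 7.2 + 19.5) / 8 = 7.4250
deviations (xᵢ − x̄): 4.3750, -43.6250, 9.4750, -2.8250, 9.8750, 10.8750, -0.2250, 12.0750
Σ(xᵢ − x̄)² = 2381.6750 ⇒ m₂ = 2381.6750/8 = 297.70938
Σ(xᵢ − x̄)³ = -78102.9938 ⇒ m₃ = -78102.9938/8 = -9762.87422
m₂^(3/2) = 297.70938^(1.5) = 5136.75398
g_1 = m₃ / m₂^(3/2) = -9762.87422 / 5136.75398 ≈ -1.9006

-1.9006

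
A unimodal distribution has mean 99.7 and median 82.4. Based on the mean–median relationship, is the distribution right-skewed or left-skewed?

right-skewed

mean − median = 99.7 − 82.4 = 17.3
mean > median ⇒ the longer tail is on the right ⇒ right-skewed (positively skewed).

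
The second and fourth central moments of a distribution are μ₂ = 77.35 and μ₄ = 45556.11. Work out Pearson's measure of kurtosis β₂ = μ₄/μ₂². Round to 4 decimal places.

7.6142

μ₂² = 77.35² = 5983.02250
μ₄/μ₂² = 45556.11 / 5983.02250 = 7.61423
β₂ ≈ 7.6142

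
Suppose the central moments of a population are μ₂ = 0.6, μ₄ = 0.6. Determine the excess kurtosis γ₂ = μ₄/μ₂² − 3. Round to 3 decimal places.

-1.333

μ₂² = 0.6² = 0.36000
μ₄/μ₂² = 0.6 / 0.36000 = 1.66667
γ₂ = 1.66667 − 3 ≈ -1.333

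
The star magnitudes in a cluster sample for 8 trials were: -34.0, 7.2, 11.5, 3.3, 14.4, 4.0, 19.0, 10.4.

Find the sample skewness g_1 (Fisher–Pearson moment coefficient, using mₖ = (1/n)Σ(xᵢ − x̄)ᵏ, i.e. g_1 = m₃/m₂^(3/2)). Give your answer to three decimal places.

x̄ = (-34.0 + 7.2 + 11.5 + 3.3 + 14.4 + 4.0 + 19.0 + 10.4) / 8 = 4.4750
deviations (xᵢ − x̄): -38.4750, 2.7250, 7.0250, -1.1750, 9.9250, -0.4750, 14.5250, 5.9250
Σ(xᵢ − x̄)² = 1883.2950 ⇒ m₂ = 1883.2950/8 = 235.41188
Σ(xᵢ − x̄)³ = -52340.2448 ⇒ m₃ = -52340.2448/8 = -6542.53059
m₂^(3/2) = 235.41188^(1.5) = 3611.95682
g_1 = m₃ / m₂^(3/2) = -6542.53059 / 3611.95682 ≈ -1.811

-1.811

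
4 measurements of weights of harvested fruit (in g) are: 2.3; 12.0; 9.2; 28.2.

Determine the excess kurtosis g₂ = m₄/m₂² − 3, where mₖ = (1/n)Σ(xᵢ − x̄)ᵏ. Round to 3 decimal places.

x̄ = 12.9250
Σ(xᵢ − x̄)² = 360.9475 ⇒ m₂ = 90.23688
Σ(xᵢ − x̄)⁴ = 67378.4056 ⇒ m₄ = 16844.60139
m₂² = 8142.69361
g₂ = m₄/m₂² − 3 = 2.06868 − 3 ≈ -0.931

-0.931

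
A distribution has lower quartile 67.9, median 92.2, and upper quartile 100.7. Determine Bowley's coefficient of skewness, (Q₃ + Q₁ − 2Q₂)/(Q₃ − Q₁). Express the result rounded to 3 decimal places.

-0.482

numerator: Q₃ + Q₁ − 2Q₂ = 100.7 + 67.9 − 2×92.2 = -15.8000
denominator: Q₃ − Q₁ = 100.7 − 67.9 = 32.8000
Bowley skewness = -15.8000 / 32.8000 ≈ -0.482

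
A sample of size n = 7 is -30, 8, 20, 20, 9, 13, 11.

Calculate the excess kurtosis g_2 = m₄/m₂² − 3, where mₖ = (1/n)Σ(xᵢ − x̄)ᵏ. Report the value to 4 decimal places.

1.4711

x̄ = 7.2857
Σ(xᵢ − x̄)² = 1763.4286 ⇒ m₂ = 251.91837
Σ(xᵢ − x̄)⁴ = 1986253.0029 ⇒ m₄ = 283750.42899
m₂² = 63462.86381
g_2 = m₄/m₂² − 3 = 4.47113 − 3 ≈ 1.4711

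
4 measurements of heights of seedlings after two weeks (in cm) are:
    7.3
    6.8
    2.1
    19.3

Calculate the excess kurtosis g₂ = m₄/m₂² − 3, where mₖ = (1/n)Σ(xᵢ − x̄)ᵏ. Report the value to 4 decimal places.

-0.8582

x̄ = 8.8750
Σ(xᵢ − x̄)² = 161.3675 ⇒ m₂ = 40.34188
Σ(xᵢ − x̄)⁴ = 13943.0375 ⇒ m₄ = 3485.75938
m₂² = 1627.46688
g₂ = m₄/m₂² − 3 = 2.14183 − 3 ≈ -0.8582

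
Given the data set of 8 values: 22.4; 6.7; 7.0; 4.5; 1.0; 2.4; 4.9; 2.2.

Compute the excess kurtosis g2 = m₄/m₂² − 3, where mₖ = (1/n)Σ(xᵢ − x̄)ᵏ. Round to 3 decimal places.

2.083

x̄ = 6.3875
Σ(xᵢ − x̄)² = 325.1087 ⇒ m₂ = 40.63859
Σ(xᵢ − x̄)⁴ = 67161.5351 ⇒ m₄ = 8395.19189
m₂² = 1651.49530
g2 = m₄/m₂² − 3 = 5.08339 − 3 ≈ 2.083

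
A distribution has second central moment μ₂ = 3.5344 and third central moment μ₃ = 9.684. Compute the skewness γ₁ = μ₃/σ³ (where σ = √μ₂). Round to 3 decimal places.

σ = √μ₂ = √3.5344 = 1.88000
σ³ = μ₂^(3/2) = 6.64467
γ₁ = μ₃/σ³ = 9.684 / 6.64467 ≈ 1.457

1.457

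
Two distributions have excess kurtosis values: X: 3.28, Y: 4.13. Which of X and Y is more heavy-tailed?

Y

Higher excess kurtosis ⇒ heavier tails relative to the normal distribution.
3.28 vs 4.13: the larger is 4.13, so Y has heavier tails.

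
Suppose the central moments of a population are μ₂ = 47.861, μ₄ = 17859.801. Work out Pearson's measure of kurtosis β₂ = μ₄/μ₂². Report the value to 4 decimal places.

7.7967

μ₂² = 47.861² = 2290.67532
μ₄/μ₂² = 17859.801 / 2290.67532 = 7.79674
β₂ ≈ 7.7967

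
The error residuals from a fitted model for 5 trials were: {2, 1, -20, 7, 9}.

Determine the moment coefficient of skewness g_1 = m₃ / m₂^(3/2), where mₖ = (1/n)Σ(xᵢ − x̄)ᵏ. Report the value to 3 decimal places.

x̄ = (2 + 1 - 20 + 7 + 9) / 5 = -0.2000
deviations (xᵢ − x̄): 2.2000, 1.2000, -19.8000, 7.2000, 9.2000
Σ(xᵢ − x̄)² = 534.8000 ⇒ m₂ = 534.8000/5 = 106.96000
Σ(xᵢ − x̄)³ = -6598.0800 ⇒ m₃ = -6598.0800/5 = -1319.61600
m₂^(3/2) = 106.96000^(1.5) = 1106.19602
g_1 = m₃ / m₂^(3/2) = -1319.61600 / 1106.19602 ≈ -1.193

-1.193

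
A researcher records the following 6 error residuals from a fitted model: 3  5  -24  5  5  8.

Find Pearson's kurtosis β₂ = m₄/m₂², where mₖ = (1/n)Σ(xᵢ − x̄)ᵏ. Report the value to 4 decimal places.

4.0770

x̄ = 0.3333
Σ(xᵢ − x̄)² = 723.3333 ⇒ m₂ = 120.55556
Σ(xᵢ − x̄)⁴ = 355523.7778 ⇒ m₄ = 59253.96296
m₂² = 14533.64198
β₂ = m₄/m₂² = 59253.96296 / 14533.64198 ≈ 4.0770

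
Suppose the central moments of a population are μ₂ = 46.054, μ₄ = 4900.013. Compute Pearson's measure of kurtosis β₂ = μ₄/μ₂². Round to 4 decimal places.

2.3103

μ₂² = 46.054² = 2120.97092
μ₄/μ₂² = 4900.013 / 2120.97092 = 2.31027
β₂ ≈ 2.3103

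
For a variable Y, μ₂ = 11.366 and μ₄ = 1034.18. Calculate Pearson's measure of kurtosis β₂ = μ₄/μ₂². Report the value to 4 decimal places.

8.0054

μ₂² = 11.366² = 129.18596
μ₄/μ₂² = 1034.18 / 129.18596 = 8.00536
β₂ ≈ 8.0054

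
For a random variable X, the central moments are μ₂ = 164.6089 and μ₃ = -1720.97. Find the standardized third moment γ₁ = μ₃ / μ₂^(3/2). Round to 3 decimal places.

-0.815

σ = √μ₂ = √164.6089 = 12.83000
σ³ = μ₂^(3/2) = 2111.93219
γ₁ = μ₃/σ³ = -1720.97 / 2111.93219 ≈ -0.815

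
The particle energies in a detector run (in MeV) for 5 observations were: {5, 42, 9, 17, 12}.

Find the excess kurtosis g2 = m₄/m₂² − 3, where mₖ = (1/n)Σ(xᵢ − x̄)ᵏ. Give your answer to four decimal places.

x̄ = 17.0000
Σ(xᵢ − x̄)² = 858.0000 ⇒ m₂ = 171.60000
Σ(xᵢ − x̄)⁴ = 416082.0000 ⇒ m₄ = 83216.40000
m₂² = 29446.56000
g2 = m₄/m₂² − 3 = 2.82601 − 3 ≈ -0.1740

-0.1740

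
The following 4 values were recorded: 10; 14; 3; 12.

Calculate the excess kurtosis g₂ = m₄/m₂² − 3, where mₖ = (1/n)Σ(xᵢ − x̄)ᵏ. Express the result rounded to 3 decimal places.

-0.945

x̄ = 9.7500
Σ(xᵢ − x̄)² = 68.7500 ⇒ m₂ = 17.18750
Σ(xᵢ − x̄)⁴ = 2427.8281 ⇒ m₄ = 606.95703
m₂² = 295.41016
g₂ = m₄/m₂² − 3 = 2.05462 − 3 ≈ -0.945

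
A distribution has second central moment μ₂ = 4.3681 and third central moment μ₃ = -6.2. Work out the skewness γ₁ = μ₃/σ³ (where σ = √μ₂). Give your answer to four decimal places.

σ = √μ₂ = √4.3681 = 2.09000
σ³ = μ₂^(3/2) = 9.12933
γ₁ = μ₃/σ³ = -6.2 / 9.12933 ≈ -0.6791

-0.6791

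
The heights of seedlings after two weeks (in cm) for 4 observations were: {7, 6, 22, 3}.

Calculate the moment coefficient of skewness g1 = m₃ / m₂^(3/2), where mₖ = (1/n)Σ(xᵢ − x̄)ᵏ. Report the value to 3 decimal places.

1.014

x̄ = (7 + 6 + 22 + 3) / 4 = 9.5000
deviations (xᵢ − x̄): -2.5000, -3.5000, 12.5000, -6.5000
Σ(xᵢ − x̄)² = 217.0000 ⇒ m₂ = 217.0000/4 = 54.25000
Σ(xᵢ − x̄)³ = 1620.0000 ⇒ m₃ = 1620.0000/4 = 405.00000
m₂^(3/2) = 54.25000^(1.5) = 399.57620
g1 = m₃ / m₂^(3/2) = 405.00000 / 399.57620 ≈ 1.014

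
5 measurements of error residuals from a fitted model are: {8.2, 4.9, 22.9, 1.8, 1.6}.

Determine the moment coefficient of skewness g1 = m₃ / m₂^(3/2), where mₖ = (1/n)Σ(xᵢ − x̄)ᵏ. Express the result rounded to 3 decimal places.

1.178

x̄ = (8.2 + 4.9 + 22.9 + 1.8 + 1.6) / 5 = 7.8800
deviations (xᵢ − x̄): 0.3200, -2.9800, 15.0200, -6.0800, -6.2800
Σ(xᵢ − x̄)² = 310.9880 ⇒ m₂ = 310.9880/5 = 62.19760
Σ(xᵢ − x̄)³ = 2889.6583 ⇒ m₃ = 2889.6583/5 = 577.93166
m₂^(3/2) = 62.19760^(1.5) = 490.52420
g1 = m₃ / m₂^(3/2) = 577.93166 / 490.52420 ≈ 1.178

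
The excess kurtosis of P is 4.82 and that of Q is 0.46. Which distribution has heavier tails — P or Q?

P

Higher excess kurtosis ⇒ heavier tails relative to the normal distribution.
4.82 vs 0.46: the larger is 4.82, so P has heavier tails.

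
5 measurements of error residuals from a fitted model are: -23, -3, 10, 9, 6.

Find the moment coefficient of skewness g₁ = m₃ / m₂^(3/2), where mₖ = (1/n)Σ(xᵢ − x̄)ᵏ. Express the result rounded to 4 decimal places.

x̄ = (-23 - 3 + 10 + 9 + 6) / 5 = -0.2000
deviations (xᵢ − x̄): -22.8000, -2.8000, 10.2000, 9.2000, 6.2000
Σ(xᵢ − x̄)² = 754.8000 ⇒ m₂ = 754.8000/5 = 150.96000
Σ(xᵢ − x̄)³ = -9796.0800 ⇒ m₃ = -9796.0800/5 = -1959.21600
m₂^(3/2) = 150.96000^(1.5) = 1854.78182
g₁ = m₃ / m₂^(3/2) = -1959.21600 / 1854.78182 ≈ -1.0563

-1.0563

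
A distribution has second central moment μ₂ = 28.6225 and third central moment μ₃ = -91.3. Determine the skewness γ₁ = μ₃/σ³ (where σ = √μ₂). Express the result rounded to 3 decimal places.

-0.596

σ = √μ₂ = √28.6225 = 5.35000
σ³ = μ₂^(3/2) = 153.13037
γ₁ = μ₃/σ³ = -91.3 / 153.13037 ≈ -0.596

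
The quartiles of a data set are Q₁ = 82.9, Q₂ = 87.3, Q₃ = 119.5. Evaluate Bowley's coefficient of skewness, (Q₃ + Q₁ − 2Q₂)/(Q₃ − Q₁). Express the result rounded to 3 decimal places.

0.760

numerator: Q₃ + Q₁ − 2Q₂ = 119.5 + 82.9 − 2×87.3 = 27.8000
denominator: Q₃ − Q₁ = 119.5 − 82.9 = 36.6000
Bowley skewness = 27.8000 / 36.6000 ≈ 0.760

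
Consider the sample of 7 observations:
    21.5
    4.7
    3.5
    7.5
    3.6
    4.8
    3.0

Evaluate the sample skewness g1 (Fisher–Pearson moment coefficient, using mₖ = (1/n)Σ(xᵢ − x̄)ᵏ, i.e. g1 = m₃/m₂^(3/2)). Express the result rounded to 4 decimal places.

1.8411

x̄ = (21.5 + 4.7 + 3.5 + 7.5 + 3.6 + 4.8 + 3.0) / 7 = 6.9429
deviations (xᵢ − x̄): 14.5571, -2.2429, -3.4429, 0.5571, -3.3429, -2.1429, -3.9429
Σ(xᵢ − x̄)² = 260.4171 ⇒ m₂ = 260.4171/7 = 37.20245
Σ(xᵢ − x̄)³ = 2924.4002 ⇒ m₃ = 2924.4002/7 = 417.77146
m₂^(3/2) = 37.20245^(1.5) = 226.91191
g1 = m₃ / m₂^(3/2) = 417.77146 / 226.91191 ≈ 1.8411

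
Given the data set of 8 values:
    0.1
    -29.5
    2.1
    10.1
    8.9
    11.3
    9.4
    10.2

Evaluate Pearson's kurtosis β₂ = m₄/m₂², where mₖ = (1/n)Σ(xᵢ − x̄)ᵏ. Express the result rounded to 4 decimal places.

5.1393

x̄ = 2.8250
Σ(xᵢ − x̄)² = 1312.1350 ⇒ m₂ = 164.01688
Σ(xᵢ − x̄)⁴ = 1106032.4757 ⇒ m₄ = 138254.05946
m₂² = 26901.53528
β₂ = m₄/m₂² = 138254.05946 / 26901.53528 ≈ 5.1393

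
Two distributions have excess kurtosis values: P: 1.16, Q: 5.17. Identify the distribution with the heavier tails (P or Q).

Q

Higher excess kurtosis ⇒ heavier tails relative to the normal distribution.
1.16 vs 5.17: the larger is 5.17, so Q has heavier tails.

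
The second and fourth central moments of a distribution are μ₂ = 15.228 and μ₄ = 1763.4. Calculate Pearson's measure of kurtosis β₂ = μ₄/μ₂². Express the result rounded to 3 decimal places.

7.604

μ₂² = 15.228² = 231.89198
μ₄/μ₂² = 1763.4 / 231.89198 = 7.60440
β₂ ≈ 7.604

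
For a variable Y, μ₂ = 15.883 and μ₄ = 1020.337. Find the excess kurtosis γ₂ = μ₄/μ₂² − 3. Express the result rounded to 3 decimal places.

μ₂² = 15.883² = 252.26969
μ₄/μ₂² = 1020.337 / 252.26969 = 4.04463
γ₂ = 4.04463 − 3 ≈ 1.045

1.045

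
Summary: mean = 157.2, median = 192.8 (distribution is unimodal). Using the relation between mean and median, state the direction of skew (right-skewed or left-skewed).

mean − median = 157.2 − 192.8 = -35.6
mean < median ⇒ the longer tail is on the left ⇒ left-skewed (negatively skewed).

left-skewed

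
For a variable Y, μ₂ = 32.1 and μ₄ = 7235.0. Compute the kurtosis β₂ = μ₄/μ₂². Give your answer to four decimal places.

μ₂² = 32.1² = 1030.41000
μ₄/μ₂² = 7235.0 / 1030.41000 = 7.02148
β₂ ≈ 7.0215

7.0215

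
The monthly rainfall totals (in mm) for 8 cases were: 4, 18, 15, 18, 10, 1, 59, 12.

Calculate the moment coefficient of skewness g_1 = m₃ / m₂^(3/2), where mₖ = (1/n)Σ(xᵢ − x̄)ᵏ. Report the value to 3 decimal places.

1.740

x̄ = (4 + 18 + 15 + 18 + 10 + 1 + 59 + 12) / 8 = 17.1250
deviations (xᵢ − x̄): -13.1250, 0.8750, -2.1250, 0.8750, -7.1250, -16.1250, 41.8750, -5.1250
Σ(xᵢ − x̄)² = 2268.8750 ⇒ m₂ = 2268.8750/8 = 283.60938
Σ(xᵢ − x̄)³ = 66470.1563 ⇒ m₃ = 66470.1563/8 = 8308.76953
m₂^(3/2) = 283.60938^(1.5) = 4776.18207
g_1 = m₃ / m₂^(3/2) = 8308.76953 / 4776.18207 ≈ 1.740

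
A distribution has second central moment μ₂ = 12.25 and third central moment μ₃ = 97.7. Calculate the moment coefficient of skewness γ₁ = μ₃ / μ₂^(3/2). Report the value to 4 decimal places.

σ = √μ₂ = √12.25 = 3.50000
σ³ = μ₂^(3/2) = 42.87500
γ₁ = μ₃/σ³ = 97.7 / 42.87500 ≈ 2.2787

2.2787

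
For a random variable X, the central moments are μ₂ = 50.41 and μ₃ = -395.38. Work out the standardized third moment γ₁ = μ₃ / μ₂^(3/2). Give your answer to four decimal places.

-1.1047

σ = √μ₂ = √50.41 = 7.10000
σ³ = μ₂^(3/2) = 357.91100
γ₁ = μ₃/σ³ = -395.38 / 357.91100 ≈ -1.1047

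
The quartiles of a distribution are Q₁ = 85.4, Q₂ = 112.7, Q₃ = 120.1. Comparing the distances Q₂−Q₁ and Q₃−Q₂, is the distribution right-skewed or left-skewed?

left-skewed

Q₂ − Q₁ = 27.3;  Q₃ − Q₂ = 7.4
Q₂ − Q₁ > Q₃ − Q₂ ⇒ the lower half is more spread out ⇒ left-skewed.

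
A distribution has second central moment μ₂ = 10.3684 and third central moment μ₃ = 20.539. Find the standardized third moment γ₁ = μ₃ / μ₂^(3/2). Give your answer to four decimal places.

0.6152

σ = √μ₂ = √10.3684 = 3.22000
σ³ = μ₂^(3/2) = 33.38625
γ₁ = μ₃/σ³ = 20.539 / 33.38625 ≈ 0.6152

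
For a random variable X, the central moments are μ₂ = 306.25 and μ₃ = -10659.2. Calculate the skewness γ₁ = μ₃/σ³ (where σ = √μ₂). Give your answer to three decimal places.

-1.989

σ = √μ₂ = √306.25 = 17.50000
σ³ = μ₂^(3/2) = 5359.37500
γ₁ = μ₃/σ³ = -10659.2 / 5359.37500 ≈ -1.989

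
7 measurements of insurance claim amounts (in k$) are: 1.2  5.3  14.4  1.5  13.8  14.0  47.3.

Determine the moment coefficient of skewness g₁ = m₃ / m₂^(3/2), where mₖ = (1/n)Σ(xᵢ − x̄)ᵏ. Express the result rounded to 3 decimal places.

1.475

x̄ = (1.2 + 5.3 + 14.4 + 1.5 + 13.8 + 14.0 + 47.3) / 7 = 13.9286
deviations (xᵢ − x̄): -12.7286, -8.6286, 0.4714, -12.4286, -0.1286, 0.0714, 33.3714
Σ(xᵢ − x̄)² = 1504.8343 ⇒ m₂ = 1504.8343/7 = 214.97633
Σ(xᵢ − x̄)³ = 32539.7800 ⇒ m₃ = 32539.7800/7 = 4648.54001
m₂^(3/2) = 214.97633^(1.5) = 3151.99817
g₁ = m₃ / m₂^(3/2) = 4648.54001 / 3151.99817 ≈ 1.475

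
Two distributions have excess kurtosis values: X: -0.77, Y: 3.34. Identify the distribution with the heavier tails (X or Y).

Y

Higher excess kurtosis ⇒ heavier tails relative to the normal distribution.
-0.77 vs 3.34: the larger is 3.34, so Y has heavier tails. (Y is leptokurtic — heavier-than-normal tails; the other is platykurtic.)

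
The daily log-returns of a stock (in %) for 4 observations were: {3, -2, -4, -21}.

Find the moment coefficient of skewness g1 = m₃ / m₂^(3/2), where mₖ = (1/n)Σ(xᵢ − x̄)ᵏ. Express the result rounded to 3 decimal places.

x̄ = (3 - 2 - 4 - 21) / 4 = -6.0000
deviations (xᵢ − x̄): 9.0000, 4.0000, 2.0000, -15.0000
Σ(xᵢ − x̄)² = 326.0000 ⇒ m₂ = 326.0000/4 = 81.50000
Σ(xᵢ − x̄)³ = -2574.0000 ⇒ m₃ = -2574.0000/4 = -643.50000
m₂^(3/2) = 81.50000^(1.5) = 735.76041
g1 = m₃ / m₂^(3/2) = -643.50000 / 735.76041 ≈ -0.875

-0.875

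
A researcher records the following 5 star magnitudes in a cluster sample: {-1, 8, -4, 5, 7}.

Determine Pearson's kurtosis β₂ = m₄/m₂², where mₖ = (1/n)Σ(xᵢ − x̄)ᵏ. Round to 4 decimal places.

1.4686

x̄ = 3.0000
Σ(xᵢ − x̄)² = 110.0000 ⇒ m₂ = 22.00000
Σ(xᵢ − x̄)⁴ = 3554.0000 ⇒ m₄ = 710.80000
m₂² = 484.00000
β₂ = m₄/m₂² = 710.80000 / 484.00000 ≈ 1.4686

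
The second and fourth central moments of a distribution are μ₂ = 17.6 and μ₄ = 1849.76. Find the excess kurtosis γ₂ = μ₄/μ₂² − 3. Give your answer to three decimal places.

2.972

μ₂² = 17.6² = 309.76000
μ₄/μ₂² = 1849.76 / 309.76000 = 5.97159
γ₂ = 5.97159 − 3 ≈ 2.972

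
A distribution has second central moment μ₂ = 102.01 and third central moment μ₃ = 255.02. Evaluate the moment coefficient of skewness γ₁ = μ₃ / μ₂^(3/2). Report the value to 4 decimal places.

0.2475

σ = √μ₂ = √102.01 = 10.10000
σ³ = μ₂^(3/2) = 1030.30100
γ₁ = μ₃/σ³ = 255.02 / 1030.30100 ≈ 0.2475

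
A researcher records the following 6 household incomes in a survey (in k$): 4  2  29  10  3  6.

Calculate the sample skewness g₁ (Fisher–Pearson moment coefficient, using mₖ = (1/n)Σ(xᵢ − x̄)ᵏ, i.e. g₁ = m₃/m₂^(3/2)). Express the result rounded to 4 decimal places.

1.5059

x̄ = (4 + 2 + 29 + 10 + 3 + 6) / 6 = 9.0000
deviations (xᵢ − x̄): -5.0000, -7.0000, 20.0000, 1.0000, -6.0000, -3.0000
Σ(xᵢ − x̄)² = 520.0000 ⇒ m₂ = 520.0000/6 = 86.66667
Σ(xᵢ − x̄)³ = 7290.0000 ⇒ m₃ = 7290.0000/6 = 1215.00000
m₂^(3/2) = 86.66667^(1.5) = 806.82276
g₁ = m₃ / m₂^(3/2) = 1215.00000 / 806.82276 ≈ 1.5059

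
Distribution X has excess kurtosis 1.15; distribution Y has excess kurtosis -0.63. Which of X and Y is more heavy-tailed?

Higher excess kurtosis ⇒ heavier tails relative to the normal distribution.
1.15 vs -0.63: the larger is 1.15, so X has heavier tails. (X is leptokurtic — heavier-than-normal tails; the other is platykurtic.)

X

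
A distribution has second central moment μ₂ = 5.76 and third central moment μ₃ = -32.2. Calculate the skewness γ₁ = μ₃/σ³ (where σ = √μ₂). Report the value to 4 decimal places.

-2.3293

σ = √μ₂ = √5.76 = 2.40000
σ³ = μ₂^(3/2) = 13.82400
γ₁ = μ₃/σ³ = -32.2 / 13.82400 ≈ -2.3293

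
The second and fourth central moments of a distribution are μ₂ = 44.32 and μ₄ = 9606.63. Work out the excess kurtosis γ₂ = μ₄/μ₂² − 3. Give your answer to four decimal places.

μ₂² = 44.32² = 1964.26240
μ₄/μ₂² = 9606.63 / 1964.26240 = 4.89071
γ₂ = 4.89071 − 3 ≈ 1.8907

1.8907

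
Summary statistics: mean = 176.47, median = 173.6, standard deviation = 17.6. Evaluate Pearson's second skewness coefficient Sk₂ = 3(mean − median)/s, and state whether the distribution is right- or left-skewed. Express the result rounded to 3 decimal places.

Sk₂ = 3(176.47 − 173.6) / 17.6 = 3 × 2.8700 / 17.6
    = 8.6100 / 17.6 ≈ 0.489
Sk₂ > 0 ⇒ mean > median ⇒ right-skewed (positive skew).

0.489, right-skewed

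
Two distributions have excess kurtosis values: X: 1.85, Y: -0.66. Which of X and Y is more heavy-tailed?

Higher excess kurtosis ⇒ heavier tails relative to the normal distribution.
1.85 vs -0.66: the larger is 1.85, so X has heavier tails. (X is leptokurtic — heavier-than-normal tails; the other is platykurtic.)

X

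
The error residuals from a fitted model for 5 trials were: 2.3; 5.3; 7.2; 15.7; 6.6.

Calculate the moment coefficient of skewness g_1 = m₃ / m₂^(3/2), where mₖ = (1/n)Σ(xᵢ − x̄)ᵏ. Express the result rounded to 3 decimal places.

0.947

x̄ = (2.3 + 5.3 + 7.2 + 15.7 + 6.6) / 5 = 7.4200
deviations (xᵢ − x̄): -5.1200, -2.1200, -0.2200, 8.2800, -0.8200
Σ(xᵢ − x̄)² = 99.9880 ⇒ m₂ = 99.9880/5 = 19.99760
Σ(xᵢ − x̄)³ = 423.3557 ⇒ m₃ = 423.3557/5 = 84.67114
m₂^(3/2) = 19.99760^(1.5) = 89.42662
g_1 = m₃ / m₂^(3/2) = 84.67114 / 89.42662 ≈ 0.947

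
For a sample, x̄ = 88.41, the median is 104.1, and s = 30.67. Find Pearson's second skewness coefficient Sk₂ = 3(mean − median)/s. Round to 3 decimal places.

-1.535

Sk₂ = 3(88.41 − 104.1) / 30.67 = 3 × -15.6900 / 30.67
    = -47.0700 / 30.67 ≈ -1.535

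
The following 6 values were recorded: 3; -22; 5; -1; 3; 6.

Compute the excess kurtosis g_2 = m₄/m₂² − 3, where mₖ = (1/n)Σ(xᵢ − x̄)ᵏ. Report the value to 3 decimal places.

x̄ = -1.0000
Σ(xᵢ − x̄)² = 558.0000 ⇒ m₂ = 93.00000
Σ(xᵢ − x̄)⁴ = 198690.0000 ⇒ m₄ = 33115.00000
m₂² = 8649.00000
g_2 = m₄/m₂² − 3 = 3.82877 − 3 ≈ 0.829

0.829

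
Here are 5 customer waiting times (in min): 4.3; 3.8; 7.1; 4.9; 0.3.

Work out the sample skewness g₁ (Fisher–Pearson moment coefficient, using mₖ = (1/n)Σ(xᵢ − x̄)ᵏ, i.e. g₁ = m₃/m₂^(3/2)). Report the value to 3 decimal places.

-0.487

x̄ = (4.3 + 3.8 + 7.1 + 4.9 + 0.3) / 5 = 4.0800
deviations (xᵢ − x̄): 0.2200, -0.2800, 3.0200, 0.8200, -3.7800
Σ(xᵢ − x̄)² = 24.2080 ⇒ m₂ = 24.2080/5 = 4.84160
Σ(xᵢ − x̄)³ = -25.9265 ⇒ m₃ = -25.9265/5 = -5.18530
m₂^(3/2) = 4.84160^(1.5) = 10.65328
g₁ = m₃ / m₂^(3/2) = -5.18530 / 10.65328 ≈ -0.487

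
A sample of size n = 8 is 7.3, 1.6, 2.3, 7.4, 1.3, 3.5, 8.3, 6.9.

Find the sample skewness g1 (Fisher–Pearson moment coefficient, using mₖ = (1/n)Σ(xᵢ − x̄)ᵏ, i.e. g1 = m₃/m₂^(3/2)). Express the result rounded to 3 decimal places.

-0.077

x̄ = (7.3 + 1.6 + 2.3 + 7.4 + 1.3 + 3.5 + 8.3 + 6.9) / 8 = 4.8250
deviations (xᵢ − x̄): 2.4750, -3.2250, -2.5250, 2.5750, -3.5250, -1.3250, 3.4750, 2.0750
Σ(xᵢ − x̄)² = 60.0950 ⇒ m₂ = 60.0950/8 = 7.51188
Σ(xᵢ − x̄)³ = -12.6353 ⇒ m₃ = -12.6353/8 = -1.57941
m₂^(3/2) = 7.51188^(1.5) = 20.58840
g1 = m₃ / m₂^(3/2) = -1.57941 / 20.58840 ≈ -0.077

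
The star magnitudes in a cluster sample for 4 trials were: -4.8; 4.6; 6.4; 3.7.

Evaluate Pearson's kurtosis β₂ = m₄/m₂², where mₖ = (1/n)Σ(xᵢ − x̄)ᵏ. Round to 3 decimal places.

2.215

x̄ = 2.4750
Σ(xᵢ − x̄)² = 74.3475 ⇒ m₂ = 18.58688
Σ(xᵢ − x̄)⁴ = 3061.0978 ⇒ m₄ = 765.27445
m₂² = 345.47192
β₂ = m₄/m₂² = 765.27445 / 345.47192 ≈ 2.215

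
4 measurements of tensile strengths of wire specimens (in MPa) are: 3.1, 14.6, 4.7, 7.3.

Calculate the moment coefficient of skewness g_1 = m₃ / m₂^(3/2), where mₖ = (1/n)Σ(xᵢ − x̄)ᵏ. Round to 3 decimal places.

x̄ = (3.1 + 14.6 + 4.7 + 7.3) / 4 = 7.4250
deviations (xᵢ − x̄): -4.3250, 7.1750, -2.7250, -0.1250
Σ(xᵢ − x̄)² = 77.6275 ⇒ m₂ = 77.6275/4 = 19.40687
Σ(xᵢ − x̄)³ = 268.2349 ⇒ m₃ = 268.2349/4 = 67.05872
m₂^(3/2) = 19.40687^(1.5) = 85.49356
g_1 = m₃ / m₂^(3/2) = 67.05872 / 85.49356 ≈ 0.784

0.784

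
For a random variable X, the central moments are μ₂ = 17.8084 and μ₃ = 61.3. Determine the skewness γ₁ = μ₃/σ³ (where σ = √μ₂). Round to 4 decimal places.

σ = √μ₂ = √17.8084 = 4.22000
σ³ = μ₂^(3/2) = 75.15145
γ₁ = μ₃/σ³ = 61.3 / 75.15145 ≈ 0.8157

0.8157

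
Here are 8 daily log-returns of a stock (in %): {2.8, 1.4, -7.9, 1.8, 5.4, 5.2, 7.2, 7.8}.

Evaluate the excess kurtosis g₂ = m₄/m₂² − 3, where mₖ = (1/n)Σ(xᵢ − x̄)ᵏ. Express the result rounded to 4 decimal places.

x̄ = 2.9625
Σ(xᵢ − x̄)² = 174.1188 ⇒ m₂ = 21.76484
Σ(xᵢ − x̄)⁴ = 14860.7721 ⇒ m₄ = 1857.59652
m₂² = 473.70842
g₂ = m₄/m₂² − 3 = 3.92139 − 3 ≈ 0.9214

0.9214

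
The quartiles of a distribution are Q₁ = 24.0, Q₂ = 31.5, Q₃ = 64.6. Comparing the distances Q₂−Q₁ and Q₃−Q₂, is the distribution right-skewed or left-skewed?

Q₂ − Q₁ = 7.5;  Q₃ − Q₂ = 33.1
Q₃ − Q₂ > Q₂ − Q₁ ⇒ the upper half is more spread out ⇒ right-skewed.

right-skewed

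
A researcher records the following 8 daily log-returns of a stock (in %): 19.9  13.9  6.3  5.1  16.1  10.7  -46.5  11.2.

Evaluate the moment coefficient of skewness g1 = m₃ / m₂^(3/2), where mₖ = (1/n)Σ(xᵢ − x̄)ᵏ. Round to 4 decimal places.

x̄ = (19.9 + 13.9 + 6.3 + 5.1 + 16.1 + 10.7 - 46.5 + 11.2) / 8 = 4.5875
deviations (xᵢ − x̄): 15.3125, 9.3125, 1.7125, 0.5125, 11.5125, 6.1125, -51.0875, 6.6125
Σ(xᵢ − x̄)² = 3147.9488 ⇒ m₂ = 3147.9488/8 = 393.49359
Σ(xᵢ − x̄)³ = -126888.4589 ⇒ m₃ = -126888.4589/8 = -15861.05736
m₂^(3/2) = 393.49359^(1.5) = 7805.60373
g1 = m₃ / m₂^(3/2) = -15861.05736 / 7805.60373 ≈ -2.0320

-2.0320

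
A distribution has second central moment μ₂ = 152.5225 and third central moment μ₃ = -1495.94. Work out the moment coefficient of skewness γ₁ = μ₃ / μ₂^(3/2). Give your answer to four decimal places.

-0.7942

σ = √μ₂ = √152.5225 = 12.35000
σ³ = μ₂^(3/2) = 1883.65288
γ₁ = μ₃/σ³ = -1495.94 / 1883.65288 ≈ -0.7942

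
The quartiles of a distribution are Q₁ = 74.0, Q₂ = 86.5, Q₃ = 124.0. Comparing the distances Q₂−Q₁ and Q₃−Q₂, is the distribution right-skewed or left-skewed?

Q₂ − Q₁ = 12.5;  Q₃ − Q₂ = 37.5
Q₃ − Q₂ > Q₂ − Q₁ ⇒ the upper half is more spread out ⇒ right-skewed.

right-skewed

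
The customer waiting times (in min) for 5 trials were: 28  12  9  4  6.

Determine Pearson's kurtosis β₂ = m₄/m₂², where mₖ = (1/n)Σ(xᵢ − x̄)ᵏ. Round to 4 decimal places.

2.7716

x̄ = 11.8000
Σ(xᵢ − x̄)² = 364.8000 ⇒ m₂ = 72.96000
Σ(xᵢ − x̄)⁴ = 73769.3760 ⇒ m₄ = 14753.87520
m₂² = 5323.16160
β₂ = m₄/m₂² = 14753.87520 / 5323.16160 ≈ 2.7716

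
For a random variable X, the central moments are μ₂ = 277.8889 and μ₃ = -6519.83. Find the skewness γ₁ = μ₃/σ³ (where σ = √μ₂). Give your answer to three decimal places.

σ = √μ₂ = √277.8889 = 16.67000
σ³ = μ₂^(3/2) = 4632.40796
γ₁ = μ₃/σ³ = -6519.83 / 4632.40796 ≈ -1.407

-1.407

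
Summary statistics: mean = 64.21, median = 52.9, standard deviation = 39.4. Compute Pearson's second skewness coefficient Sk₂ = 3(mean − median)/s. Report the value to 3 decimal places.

Sk₂ = 3(64.21 − 52.9) / 39.4 = 3 × 11.3100 / 39.4
    = 33.9300 / 39.4 ≈ 0.861

0.861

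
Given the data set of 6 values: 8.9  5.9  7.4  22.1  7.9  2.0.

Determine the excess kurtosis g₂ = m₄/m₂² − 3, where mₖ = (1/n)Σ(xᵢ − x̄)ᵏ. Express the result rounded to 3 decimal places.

x̄ = 9.0333
Σ(xᵢ − x̄)² = 233.9933 ⇒ m₂ = 38.99889
Σ(xᵢ − x̄)⁴ = 31703.6057 ⇒ m₄ = 5283.93429
m₂² = 1520.91333
g₂ = m₄/m₂² − 3 = 3.47418 − 3 ≈ 0.474

0.474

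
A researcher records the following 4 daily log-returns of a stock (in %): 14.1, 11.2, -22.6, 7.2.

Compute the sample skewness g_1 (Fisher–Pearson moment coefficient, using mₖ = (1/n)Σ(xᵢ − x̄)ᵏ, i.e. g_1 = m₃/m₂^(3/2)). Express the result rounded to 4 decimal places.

-1.0603

x̄ = (14.1 + 11.2 - 22.6 + 7.2) / 4 = 2.4750
deviations (xᵢ − x̄): 11.6250, 8.7250, -25.0750, 4.7250
Σ(xᵢ − x̄)² = 862.3475 ⇒ m₂ = 862.3475/4 = 215.58688
Σ(xᵢ − x̄)³ = -13425.3529 ⇒ m₃ = -13425.3529/4 = -3356.33822
m₂^(3/2) = 215.58688^(1.5) = 3165.43555
g_1 = m₃ / m₂^(3/2) = -3356.33822 / 3165.43555 ≈ -1.0603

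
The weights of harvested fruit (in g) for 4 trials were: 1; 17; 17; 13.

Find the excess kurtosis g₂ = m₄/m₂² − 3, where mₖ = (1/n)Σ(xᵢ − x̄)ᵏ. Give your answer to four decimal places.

-0.8513

x̄ = 12.0000
Σ(xᵢ − x̄)² = 172.0000 ⇒ m₂ = 43.00000
Σ(xᵢ − x̄)⁴ = 15892.0000 ⇒ m₄ = 3973.00000
m₂² = 1849.00000
g₂ = m₄/m₂² − 3 = 2.14873 − 3 ≈ -0.8513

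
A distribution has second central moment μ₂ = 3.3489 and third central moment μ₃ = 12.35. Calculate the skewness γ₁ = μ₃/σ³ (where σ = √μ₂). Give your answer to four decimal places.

2.0152

σ = √μ₂ = √3.3489 = 1.83000
σ³ = μ₂^(3/2) = 6.12849
γ₁ = μ₃/σ³ = 12.35 / 6.12849 ≈ 2.0152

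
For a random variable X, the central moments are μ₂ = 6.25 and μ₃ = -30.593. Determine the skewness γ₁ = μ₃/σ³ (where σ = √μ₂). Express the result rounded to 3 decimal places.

σ = √μ₂ = √6.25 = 2.50000
σ³ = μ₂^(3/2) = 15.62500
γ₁ = μ₃/σ³ = -30.593 / 15.62500 ≈ -1.958

-1.958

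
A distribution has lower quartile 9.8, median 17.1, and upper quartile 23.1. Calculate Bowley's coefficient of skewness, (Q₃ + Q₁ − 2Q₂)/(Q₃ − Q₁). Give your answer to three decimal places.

numerator: Q₃ + Q₁ − 2Q₂ = 23.1 + 9.8 − 2×17.1 = -1.3000
denominator: Q₃ − Q₁ = 23.1 − 9.8 = 13.3000
Bowley skewness = -1.3000 / 13.3000 ≈ -0.098

-0.098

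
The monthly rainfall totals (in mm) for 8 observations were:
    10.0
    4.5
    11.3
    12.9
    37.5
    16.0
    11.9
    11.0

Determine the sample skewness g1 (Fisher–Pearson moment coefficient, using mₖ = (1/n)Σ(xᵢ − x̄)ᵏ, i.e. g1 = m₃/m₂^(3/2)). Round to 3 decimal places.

x̄ = (10.0 + 4.5 + 11.3 + 12.9 + 37.5 + 16.0 + 11.9 + 11.0) / 8 = 14.3875
deviations (xᵢ − x̄): -4.3875, -9.8875, -3.0875, -1.4875, 23.1125, 1.6125, -2.4875, -3.3875
Σ(xᵢ − x̄)² = 683.2088 ⇒ m₂ = 683.2088/8 = 85.40109
Σ(xᵢ − x̄)³ = 11212.5293 ⇒ m₃ = 11212.5293/8 = 1401.56617
m₂^(3/2) = 85.40109^(1.5) = 789.21467
g1 = m₃ / m₂^(3/2) = 1401.56617 / 789.21467 ≈ 1.776

1.776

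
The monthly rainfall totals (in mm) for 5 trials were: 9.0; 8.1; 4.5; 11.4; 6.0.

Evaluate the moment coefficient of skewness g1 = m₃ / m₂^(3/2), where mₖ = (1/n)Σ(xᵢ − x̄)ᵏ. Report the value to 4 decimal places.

0.0970

x̄ = (9.0 + 8.1 + 4.5 + 11.4 + 6.0) / 5 = 7.8000
deviations (xᵢ − x̄): 1.2000, 0.3000, -3.3000, 3.6000, -1.8000
Σ(xᵢ − x̄)² = 28.6200 ⇒ m₂ = 28.6200/5 = 5.72400
Σ(xᵢ − x̄)³ = 6.6420 ⇒ m₃ = 6.6420/5 = 1.32840
m₂^(3/2) = 5.72400^(1.5) = 13.69460
g1 = m₃ / m₂^(3/2) = 1.32840 / 13.69460 ≈ 0.0970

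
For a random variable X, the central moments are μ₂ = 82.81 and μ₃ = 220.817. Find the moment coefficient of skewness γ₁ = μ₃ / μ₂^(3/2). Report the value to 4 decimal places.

σ = √μ₂ = √82.81 = 9.10000
σ³ = μ₂^(3/2) = 753.57100
γ₁ = μ₃/σ³ = 220.817 / 753.57100 ≈ 0.2930

0.2930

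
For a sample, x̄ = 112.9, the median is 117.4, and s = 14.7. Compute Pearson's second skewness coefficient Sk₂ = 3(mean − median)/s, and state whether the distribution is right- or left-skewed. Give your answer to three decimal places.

-0.918, left-skewed

Sk₂ = 3(112.9 − 117.4) / 14.7 = 3 × -4.5000 / 14.7
    = -13.5000 / 14.7 ≈ -0.918
Sk₂ < 0 ⇒ mean < median ⇒ left-skewed (negative skew).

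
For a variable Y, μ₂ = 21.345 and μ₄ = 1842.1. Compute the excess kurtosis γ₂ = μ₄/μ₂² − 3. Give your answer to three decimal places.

μ₂² = 21.345² = 455.60903
μ₄/μ₂² = 1842.1 / 455.60903 = 4.04316
γ₂ = 4.04316 − 3 ≈ 1.043

1.043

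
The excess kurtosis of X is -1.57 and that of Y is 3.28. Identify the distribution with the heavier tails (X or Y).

Higher excess kurtosis ⇒ heavier tails relative to the normal distribution.
-1.57 vs 3.28: the larger is 3.28, so Y has heavier tails. (Y is leptokurtic — heavier-than-normal tails; the other is platykurtic.)

Y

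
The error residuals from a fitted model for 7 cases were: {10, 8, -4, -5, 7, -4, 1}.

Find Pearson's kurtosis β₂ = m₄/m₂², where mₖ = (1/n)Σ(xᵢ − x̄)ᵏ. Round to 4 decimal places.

x̄ = 1.8571
Σ(xᵢ − x̄)² = 246.8571 ⇒ m₂ = 35.26531
Σ(xᵢ − x̄)⁴ = 11085.2362 ⇒ m₄ = 1583.60516
m₂² = 1243.64182
β₂ = m₄/m₂² = 1583.60516 / 1243.64182 ≈ 1.2734

1.2734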